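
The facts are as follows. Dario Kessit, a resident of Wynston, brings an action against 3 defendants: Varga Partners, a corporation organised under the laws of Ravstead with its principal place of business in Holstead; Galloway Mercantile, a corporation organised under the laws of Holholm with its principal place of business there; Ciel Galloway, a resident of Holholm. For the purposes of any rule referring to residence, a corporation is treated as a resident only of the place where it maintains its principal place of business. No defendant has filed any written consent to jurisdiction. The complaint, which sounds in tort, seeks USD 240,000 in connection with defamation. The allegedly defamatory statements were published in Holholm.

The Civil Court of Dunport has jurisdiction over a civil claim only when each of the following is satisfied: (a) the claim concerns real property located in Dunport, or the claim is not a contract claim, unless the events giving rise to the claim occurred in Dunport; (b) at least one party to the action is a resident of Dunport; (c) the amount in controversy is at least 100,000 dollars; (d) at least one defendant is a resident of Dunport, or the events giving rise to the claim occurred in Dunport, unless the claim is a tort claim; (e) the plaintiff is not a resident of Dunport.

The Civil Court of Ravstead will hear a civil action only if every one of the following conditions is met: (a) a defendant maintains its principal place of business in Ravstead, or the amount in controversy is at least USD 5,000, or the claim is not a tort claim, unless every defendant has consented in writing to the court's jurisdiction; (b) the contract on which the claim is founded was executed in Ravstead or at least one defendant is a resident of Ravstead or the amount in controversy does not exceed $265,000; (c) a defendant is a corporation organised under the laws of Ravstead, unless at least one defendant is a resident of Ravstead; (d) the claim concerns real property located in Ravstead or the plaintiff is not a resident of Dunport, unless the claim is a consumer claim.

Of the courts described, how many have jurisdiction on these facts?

The Civil Court of Dunport:
  (a) The claim is a tort claim, not a contract claim, which satisfies one of the alternatives. Met.
  (b) No party resides in Dunport. Not satisfied.
  (c) The amount in controversy is $240,000, which meets the $100,000 floor. Condition met.
  (d) No defendant resides in Dunport (they reside in Holstead, Holholm, Holholm); the operative events occurred in Holholm, not Dunport — none of the alternatives is met. The proviso rescues it, though: the claim is a tort claim. Satisfied.
  (e) The plaintiff resides in Wynston, which is not Dunport. Met.
  → Not every requirement is met — no jurisdiction.
The Civil Court of Ravstead:
  (a) The amount in controversy is $240,000, which meets the 5,000 dollars floor, which satisfies one of the alternatives. Satisfied.
  (b) The amount in controversy is USD 240,000, within the USD 265,000 ceiling, so this disjunct is met. Satisfied.
  (c) Varga Partners is organised under the laws of Ravstead. Condition met.
  (d) The plaintiff resides in Wynston, which is not Dunport, which satisfies one of the alternatives. Met.
  → Every requirement is satisfied — jurisdiction.
Courts with jurisdiction: the Civil Court of Ravstead — 1 in total.

1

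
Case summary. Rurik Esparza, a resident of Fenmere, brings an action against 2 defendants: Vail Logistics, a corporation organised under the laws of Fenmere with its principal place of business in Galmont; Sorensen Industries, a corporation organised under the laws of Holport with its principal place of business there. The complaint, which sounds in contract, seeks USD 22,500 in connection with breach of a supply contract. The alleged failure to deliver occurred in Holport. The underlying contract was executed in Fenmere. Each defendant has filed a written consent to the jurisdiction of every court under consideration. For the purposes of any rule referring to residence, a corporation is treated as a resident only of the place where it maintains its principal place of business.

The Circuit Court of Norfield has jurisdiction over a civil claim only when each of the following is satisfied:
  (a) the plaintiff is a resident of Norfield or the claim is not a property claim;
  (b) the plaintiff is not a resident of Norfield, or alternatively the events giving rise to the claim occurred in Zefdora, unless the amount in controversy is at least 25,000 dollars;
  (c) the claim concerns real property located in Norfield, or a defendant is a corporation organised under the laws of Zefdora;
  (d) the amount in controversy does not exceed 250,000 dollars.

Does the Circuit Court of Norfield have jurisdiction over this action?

No

The Circuit Court of Norfield:
  (a) The claim is a contract claim, not a property claim, so one alternative holds. Condition met.
  (b) The plaintiff resides in Fenmere, which is not Norfield, so one alternative holds. Satisfied.
  (c) The claim does not concern real property; the corporate defendant(s) are organised in Fenmere, Holport, not Zefdora — every alternative fails. Not satisfied.
  (d) The amount in controversy is $22,500, within the USD 250,000 ceiling. Satisfied.
  → Not every requirement is met — no jurisdiction.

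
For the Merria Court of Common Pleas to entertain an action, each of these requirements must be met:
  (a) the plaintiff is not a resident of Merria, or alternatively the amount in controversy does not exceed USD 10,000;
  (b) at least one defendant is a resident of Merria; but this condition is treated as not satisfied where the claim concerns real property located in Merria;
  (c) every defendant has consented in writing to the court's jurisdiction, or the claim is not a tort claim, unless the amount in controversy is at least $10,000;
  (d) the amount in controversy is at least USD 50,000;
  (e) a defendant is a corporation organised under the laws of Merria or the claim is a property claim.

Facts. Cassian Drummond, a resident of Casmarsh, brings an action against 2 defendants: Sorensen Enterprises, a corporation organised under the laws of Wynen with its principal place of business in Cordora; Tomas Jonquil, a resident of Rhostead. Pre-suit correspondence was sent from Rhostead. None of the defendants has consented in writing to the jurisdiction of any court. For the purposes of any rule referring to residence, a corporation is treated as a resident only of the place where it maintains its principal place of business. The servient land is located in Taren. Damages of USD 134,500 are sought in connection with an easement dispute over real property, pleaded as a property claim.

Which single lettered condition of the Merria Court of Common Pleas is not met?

(b)

The Merria Court of Common Pleas:
  (a) The plaintiff resides in Casmarsh, which is not Merria, so one alternative holds. Met.
  (b) No defendant resides in Merria (they reside in Cordora, Rhostead). Condition not met.
  (c) The claim is a property claim, not a tort claim, so this disjunct is met. Satisfied.
  (d) The amount in controversy is $134,500, which meets the $50,000 floor. Satisfied.
  (e) The claim is a property claim, so this disjunct is met. Met.
Only condition (b) fails.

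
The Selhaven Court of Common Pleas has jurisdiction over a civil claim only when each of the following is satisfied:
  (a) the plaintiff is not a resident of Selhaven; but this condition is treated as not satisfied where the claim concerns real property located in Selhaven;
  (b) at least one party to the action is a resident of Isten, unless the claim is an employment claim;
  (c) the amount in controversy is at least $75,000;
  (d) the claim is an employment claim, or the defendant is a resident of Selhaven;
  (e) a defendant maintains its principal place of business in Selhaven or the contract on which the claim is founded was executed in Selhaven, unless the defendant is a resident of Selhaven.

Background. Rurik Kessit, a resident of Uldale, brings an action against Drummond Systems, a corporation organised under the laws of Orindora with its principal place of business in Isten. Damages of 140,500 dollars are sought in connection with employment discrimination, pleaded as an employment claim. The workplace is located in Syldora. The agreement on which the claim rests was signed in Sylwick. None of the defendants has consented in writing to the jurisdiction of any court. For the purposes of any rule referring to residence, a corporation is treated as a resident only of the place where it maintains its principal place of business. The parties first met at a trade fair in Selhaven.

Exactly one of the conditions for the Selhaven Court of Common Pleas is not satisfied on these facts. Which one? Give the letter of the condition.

(e)

The Selhaven Court of Common Pleas:
  (a) The plaintiff resides in Uldale, which is not Selhaven. The carve-out does not apply: the claim does not concern real property. Condition met.
  (b) Drummond Systems resides in Isten. Satisfied.
  (c) The amount in controversy is 140,500 dollars, which meets the USD 75,000 floor. Condition met.
  (d) The claim is an employment claim — that alternative is enough. Met.
  (e) The corporate defendant(s) have their principal place of business in Isten, not Selhaven; the contract was executed in Sylwick, not Selhaven — every alternative fails. And the defendant resides in Isten, not Selhaven, so the proviso does not save it. Condition not met.
Only condition (e) fails.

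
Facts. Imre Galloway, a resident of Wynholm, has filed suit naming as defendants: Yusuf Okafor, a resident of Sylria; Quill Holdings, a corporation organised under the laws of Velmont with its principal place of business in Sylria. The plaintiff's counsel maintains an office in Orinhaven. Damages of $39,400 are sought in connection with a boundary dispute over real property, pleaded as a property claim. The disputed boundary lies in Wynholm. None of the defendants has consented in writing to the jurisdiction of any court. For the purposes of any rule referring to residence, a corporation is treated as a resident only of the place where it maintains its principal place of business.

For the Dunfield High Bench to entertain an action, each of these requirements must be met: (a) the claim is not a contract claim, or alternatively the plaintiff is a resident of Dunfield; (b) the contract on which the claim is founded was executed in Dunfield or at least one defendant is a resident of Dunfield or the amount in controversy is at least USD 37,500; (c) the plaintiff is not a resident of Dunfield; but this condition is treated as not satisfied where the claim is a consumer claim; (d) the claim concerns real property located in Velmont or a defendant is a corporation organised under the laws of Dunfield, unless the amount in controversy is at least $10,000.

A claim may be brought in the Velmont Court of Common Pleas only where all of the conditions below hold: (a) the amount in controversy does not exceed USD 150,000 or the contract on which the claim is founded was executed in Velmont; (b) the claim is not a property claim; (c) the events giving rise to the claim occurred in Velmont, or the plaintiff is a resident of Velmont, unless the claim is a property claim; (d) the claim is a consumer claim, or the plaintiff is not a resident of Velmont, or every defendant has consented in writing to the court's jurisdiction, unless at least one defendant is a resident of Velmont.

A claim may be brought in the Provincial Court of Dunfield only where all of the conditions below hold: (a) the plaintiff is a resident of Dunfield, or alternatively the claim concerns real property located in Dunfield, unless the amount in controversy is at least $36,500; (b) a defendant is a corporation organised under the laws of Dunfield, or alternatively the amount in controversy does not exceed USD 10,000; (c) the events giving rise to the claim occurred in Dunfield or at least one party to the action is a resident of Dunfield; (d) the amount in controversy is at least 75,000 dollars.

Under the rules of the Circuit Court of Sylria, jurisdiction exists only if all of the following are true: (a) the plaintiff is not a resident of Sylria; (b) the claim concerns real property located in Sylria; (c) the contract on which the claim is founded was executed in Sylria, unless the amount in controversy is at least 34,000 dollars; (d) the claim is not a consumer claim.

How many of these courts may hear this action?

The Dunfield High Bench:
  (a) The claim is a property claim, not a contract claim, so this disjunct is met. Condition met.
  (b) The amount in controversy is 39,400 dollars, which meets the 37,500 dollars floor, so this disjunct is met. Satisfied.
  (c) The plaintiff resides in Wynholm, which is not Dunfield. The carve-out does not apply: the claim is a property claim, not a consumer claim. Satisfied.
  (d) The property lies in Wynholm, not Velmont; the corporate defendant(s) are organised in Velmont, not Dunfield — none of the alternatives is met. The proviso rescues it, though: the amount in controversy is $39,400, which meets the 10,000 dollars floor. Satisfied.
  → Jurisdiction lies.
The Velmont Court of Common Pleas:
  (a) The amount in controversy is 39,400 dollars, within the $150,000 ceiling — that alternative is enough. Satisfied.
  (b) The claim is a property claim. Not met.
  (c) The operative events occurred in Wynholm, not Velmont; the plaintiff resides in Wynholm, not Velmont — every alternative fails. But the claim is a property claim, and the 'unless' clause therefore excuses the requirement. Condition met.
  (d) The plaintiff resides in Wynholm, which is not Velmont, so this disjunct is met. Condition met.
  → At least one condition fails; no jurisdiction.
The Provincial Court of Dunfield:
  (a) The plaintiff resides in Wynholm, not Dunfield; the property lies in Wynholm, not Dunfield — no alternative holds. But the amount in controversy is USD 39,400, which meets the 36,500 dollars floor, and the 'unless' clause therefore excuses the requirement. Condition met.
  (b) The corporate defendant(s) are organised in Velmont, not Dunfield; the amount in controversy is USD 39,400, above the $10,000 ceiling — no alternative holds. Not satisfied.
  (c) The operative events occurred in Wynholm, not Dunfield; no party resides in Dunfield — none of the alternatives is met. Not satisfied.
  (d) The amount in controversy is 39,400 dollars, below the $75,000 floor. Fails.
  → Not every requirement is met — no jurisdiction.
The Circuit Court of Sylria:
  (a) The plaintiff resides in Wynholm, which is not Sylria. Satisfied.
  (b) The property lies in Wynholm, not Sylria. Not satisfied.
  (c) No contract (and hence no place of execution) is alleged. The proviso rescues it, though: the amount in controversy is $39,400, which meets the USD 34,000 floor. Met.
  (d) The claim is a property claim, not a consumer claim. Met.
  → The court lacks jurisdiction.
Courts with jurisdiction: the Dunfield High Bench — 1 in total.

1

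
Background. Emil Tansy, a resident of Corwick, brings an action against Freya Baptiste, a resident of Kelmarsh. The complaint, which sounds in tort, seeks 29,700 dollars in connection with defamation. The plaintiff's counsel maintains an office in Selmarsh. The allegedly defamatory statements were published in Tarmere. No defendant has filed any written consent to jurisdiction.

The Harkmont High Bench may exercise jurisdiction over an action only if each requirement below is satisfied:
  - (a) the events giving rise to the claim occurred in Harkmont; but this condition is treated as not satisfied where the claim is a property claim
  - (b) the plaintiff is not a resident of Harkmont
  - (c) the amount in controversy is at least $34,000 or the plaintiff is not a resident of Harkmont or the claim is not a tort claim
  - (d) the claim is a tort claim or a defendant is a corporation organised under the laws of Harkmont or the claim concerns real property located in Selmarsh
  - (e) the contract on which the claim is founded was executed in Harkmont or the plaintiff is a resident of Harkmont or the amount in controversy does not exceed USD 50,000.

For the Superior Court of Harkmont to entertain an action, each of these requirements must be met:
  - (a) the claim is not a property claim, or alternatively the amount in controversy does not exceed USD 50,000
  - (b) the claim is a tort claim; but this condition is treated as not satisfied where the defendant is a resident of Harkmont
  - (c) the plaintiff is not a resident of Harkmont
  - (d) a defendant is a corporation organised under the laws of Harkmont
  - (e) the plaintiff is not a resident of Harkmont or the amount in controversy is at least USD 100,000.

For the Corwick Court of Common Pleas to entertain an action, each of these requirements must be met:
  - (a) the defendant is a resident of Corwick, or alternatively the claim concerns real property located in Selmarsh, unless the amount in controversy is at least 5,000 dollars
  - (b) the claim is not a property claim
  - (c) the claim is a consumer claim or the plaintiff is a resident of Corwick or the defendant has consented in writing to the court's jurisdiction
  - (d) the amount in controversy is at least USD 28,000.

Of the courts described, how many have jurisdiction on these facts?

1

The Harkmont High Bench:
  (a) The operative events occurred in Tarmere, not Harkmont. Not met.
  (b) The plaintiff resides in Corwick, which is not Harkmont. Condition met.
  (c) The plaintiff resides in Corwick, which is not Harkmont, which satisfies one of the alternatives. Met.
  (d) The claim is a tort claim — that alternative is enough. Condition met.
  (e) The amount in controversy is USD 29,700, within the $50,000 ceiling — that alternative is enough. Condition met.
  → Not every requirement is met — no jurisdiction.
The Superior Court of Harkmont:
  (a) The claim is a tort claim, not a property claim, so this disjunct is met. Satisfied.
  (b) The claim is a tort claim. The exception is not triggered, since the defendant resides in Kelmarsh, not Harkmont. Met.
  (c) The plaintiff resides in Corwick, which is not Harkmont. Met.
  (d) No defendant is a corporation. Fails.
  (e) The plaintiff resides in Corwick, which is not Harkmont, so this disjunct is met. Satisfied.
  → No jurisdiction.
The Corwick Court of Common Pleas:
  (a) The defendant resides in Kelmarsh, not Corwick; the claim does not concern real property — no alternative holds. The proviso rescues it, though: the amount in controversy is $29,700, which meets the $5,000 floor. Satisfied.
  (b) The claim is a tort claim, not a property claim. Satisfied.
  (c) The plaintiff resides in Corwick, so one alternative holds. Satisfied.
  (d) The amount in controversy is $29,700, which meets the 28,000 dollars floor. Met.
  → All conditions met; jurisdiction exists.
Courts with jurisdiction: the Corwick Court of Common Pleas — 1 in total.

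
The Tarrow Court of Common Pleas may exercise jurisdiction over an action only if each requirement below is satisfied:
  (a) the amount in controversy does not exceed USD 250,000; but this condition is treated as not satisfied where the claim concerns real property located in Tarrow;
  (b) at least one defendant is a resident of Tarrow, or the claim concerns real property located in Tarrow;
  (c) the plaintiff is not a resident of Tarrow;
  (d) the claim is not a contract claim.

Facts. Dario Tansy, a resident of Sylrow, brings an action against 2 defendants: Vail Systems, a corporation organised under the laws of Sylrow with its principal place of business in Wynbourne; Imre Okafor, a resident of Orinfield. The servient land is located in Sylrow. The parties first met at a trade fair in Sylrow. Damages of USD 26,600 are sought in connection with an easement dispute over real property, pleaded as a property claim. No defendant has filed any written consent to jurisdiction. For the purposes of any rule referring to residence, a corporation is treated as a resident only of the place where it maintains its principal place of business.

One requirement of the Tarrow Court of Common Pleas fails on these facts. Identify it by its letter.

(b)

The Tarrow Court of Common Pleas:
  (a) The amount in controversy is USD 26,600, within the USD 250,000 ceiling. The carve-out does not apply: the property lies in Sylrow, not Tarrow. Satisfied.
  (b) No defendant resides in Tarrow (they reside in Wynbourne, Orinfield); the property lies in Sylrow, not Tarrow — no alternative holds. Condition not met.
  (c) The plaintiff resides in Sylrow, which is not Tarrow. Met.
  (d) The claim is a property claim, not a contract claim. Met.
Only condition (b) fails.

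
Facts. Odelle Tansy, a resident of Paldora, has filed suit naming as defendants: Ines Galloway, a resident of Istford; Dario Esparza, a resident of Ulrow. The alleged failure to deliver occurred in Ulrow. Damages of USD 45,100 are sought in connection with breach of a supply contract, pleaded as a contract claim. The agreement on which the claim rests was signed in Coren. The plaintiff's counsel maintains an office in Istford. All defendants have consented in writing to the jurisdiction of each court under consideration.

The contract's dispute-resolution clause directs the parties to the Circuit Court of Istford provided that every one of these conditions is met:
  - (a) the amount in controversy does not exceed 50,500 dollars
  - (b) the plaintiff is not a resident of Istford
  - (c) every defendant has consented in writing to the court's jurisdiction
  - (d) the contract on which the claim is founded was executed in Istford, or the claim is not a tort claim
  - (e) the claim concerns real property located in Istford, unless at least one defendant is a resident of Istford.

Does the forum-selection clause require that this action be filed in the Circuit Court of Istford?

Yes

The Circuit Court of Istford:
  (a) The amount in controversy is 45,100 dollars, within the 50,500 dollars ceiling. Met.
  (b) The plaintiff resides in Paldora, which is not Istford. Met.
  (c) Every defendant has filed written consent. Satisfied.
  (d) The claim is a contract claim, not a tort claim — that alternative is enough. Condition met.
  (e) The claim does not concern real property. The proviso rescues it, though: Ines Galloway resides in Istford. Condition met.
  → The clause applies.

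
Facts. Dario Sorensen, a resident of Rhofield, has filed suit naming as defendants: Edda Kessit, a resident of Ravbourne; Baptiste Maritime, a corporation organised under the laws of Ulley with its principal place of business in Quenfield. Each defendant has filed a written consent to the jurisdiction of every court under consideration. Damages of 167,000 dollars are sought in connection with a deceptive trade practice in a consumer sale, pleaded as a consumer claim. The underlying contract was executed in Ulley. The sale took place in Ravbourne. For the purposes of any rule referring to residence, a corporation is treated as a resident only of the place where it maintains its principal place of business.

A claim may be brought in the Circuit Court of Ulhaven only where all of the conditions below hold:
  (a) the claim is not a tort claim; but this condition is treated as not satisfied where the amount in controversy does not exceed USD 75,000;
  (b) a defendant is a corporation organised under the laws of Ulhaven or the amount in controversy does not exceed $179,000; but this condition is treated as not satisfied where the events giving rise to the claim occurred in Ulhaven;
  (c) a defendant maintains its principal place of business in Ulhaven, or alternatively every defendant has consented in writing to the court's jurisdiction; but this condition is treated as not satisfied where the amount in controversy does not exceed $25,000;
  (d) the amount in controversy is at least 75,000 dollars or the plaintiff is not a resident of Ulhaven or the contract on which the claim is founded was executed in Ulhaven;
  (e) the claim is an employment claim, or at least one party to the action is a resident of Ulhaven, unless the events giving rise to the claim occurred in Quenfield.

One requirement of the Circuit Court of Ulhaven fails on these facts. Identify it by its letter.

(e)

The Circuit Court of Ulhaven:
  (a) The claim is a consumer claim, not a tort claim. The carve-out does not apply: the amount in controversy is USD 167,000, above the 75,000 dollars ceiling. Satisfied.
  (b) The amount in controversy is 167,000 dollars, within the $179,000 ceiling, so this disjunct is met. And the carve-out is inapplicable — the operative events occurred in Ravbourne, not Ulhaven. Satisfied.
  (c) Every defendant has filed written consent — that alternative is enough. The exception is not triggered, since the amount in controversy is 167,000 dollars, above the $25,000 ceiling. Satisfied.
  (d) The amount in controversy is $167,000, which meets the $75,000 floor, which satisfies one of the alternatives. Met.
  (e) The claim is a consumer claim, not an employment claim; no party resides in Ulhaven — none of the alternatives is met. And the operative events occurred in Ravbourne, not Quenfield, so the proviso does not save it. Not met.
Only condition (e) fails.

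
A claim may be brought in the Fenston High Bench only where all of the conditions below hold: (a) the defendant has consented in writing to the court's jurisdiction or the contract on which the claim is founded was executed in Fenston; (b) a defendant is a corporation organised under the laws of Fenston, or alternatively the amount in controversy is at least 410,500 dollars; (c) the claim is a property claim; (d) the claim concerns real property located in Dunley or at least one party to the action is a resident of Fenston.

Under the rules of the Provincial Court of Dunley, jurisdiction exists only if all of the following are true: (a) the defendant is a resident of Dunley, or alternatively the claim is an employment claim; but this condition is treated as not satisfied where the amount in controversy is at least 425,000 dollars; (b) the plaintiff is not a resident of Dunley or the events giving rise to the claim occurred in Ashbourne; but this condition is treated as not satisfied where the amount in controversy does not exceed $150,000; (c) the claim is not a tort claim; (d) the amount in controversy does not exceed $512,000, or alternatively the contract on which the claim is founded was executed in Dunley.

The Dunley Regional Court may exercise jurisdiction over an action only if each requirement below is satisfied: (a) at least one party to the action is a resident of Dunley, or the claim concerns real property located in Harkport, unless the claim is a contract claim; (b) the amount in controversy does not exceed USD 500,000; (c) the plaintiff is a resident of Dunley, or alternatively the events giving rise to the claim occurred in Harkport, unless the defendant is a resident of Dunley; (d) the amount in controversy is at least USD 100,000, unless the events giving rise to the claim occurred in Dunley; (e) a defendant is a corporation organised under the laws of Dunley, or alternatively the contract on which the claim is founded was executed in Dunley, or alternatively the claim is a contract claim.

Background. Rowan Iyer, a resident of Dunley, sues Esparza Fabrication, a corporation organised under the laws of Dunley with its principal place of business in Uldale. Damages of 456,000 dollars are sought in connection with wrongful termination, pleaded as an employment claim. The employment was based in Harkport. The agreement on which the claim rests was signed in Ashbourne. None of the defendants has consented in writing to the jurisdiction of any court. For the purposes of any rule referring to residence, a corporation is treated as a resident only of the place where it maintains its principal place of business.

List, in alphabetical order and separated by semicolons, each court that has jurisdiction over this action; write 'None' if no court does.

The Fenston High Bench:
  (a) No such written consent has been filed; the contract was executed in Ashbourne, not Fenston — no alternative holds. Not met.
  (b) The amount in controversy is 456,000 dollars, which meets the 410,500 dollars floor — that alternative is enough. Condition met.
  (c) The claim is an employment claim, not a property claim. Not satisfied.
  (d) The claim does not concern real property; no party resides in Fenston — no alternative holds. Not met.
  → Not every requirement is met — no jurisdiction.
The Provincial Court of Dunley:
  (a) The claim is an employment claim, so this disjunct is met. But the carve-out bites: the amount in controversy is 456,000 dollars, which meets the 425,000 dollars floor. Condition not met.
  (b) The plaintiff resides in Dunley; the operative events occurred in Harkport, not Ashbourne — none of the alternatives is met. Condition not met.
  (c) The claim is an employment claim, not a tort claim. Met.
  (d) The amount in controversy is $456,000, within the 512,000 dollars ceiling, which satisfies one of the alternatives. Met.
  → Not every requirement is met — no jurisdiction.
The Dunley Regional Court:
  (a) Rowan Iyer resides in Dunley, which satisfies one of the alternatives. Met.
  (b) The amount in controversy is USD 456,000, within the $500,000 ceiling. Condition met.
  (c) The plaintiff resides in Dunley — that alternative is enough. Met.
  (d) The amount in controversy is 456,000 dollars, which meets the $100,000 floor. Met.
  (e) Esparza Fabrication is organised under the laws of Dunley, so one alternative holds. Satisfied.
  → All conditions met; jurisdiction exists.

the Dunley Regional Court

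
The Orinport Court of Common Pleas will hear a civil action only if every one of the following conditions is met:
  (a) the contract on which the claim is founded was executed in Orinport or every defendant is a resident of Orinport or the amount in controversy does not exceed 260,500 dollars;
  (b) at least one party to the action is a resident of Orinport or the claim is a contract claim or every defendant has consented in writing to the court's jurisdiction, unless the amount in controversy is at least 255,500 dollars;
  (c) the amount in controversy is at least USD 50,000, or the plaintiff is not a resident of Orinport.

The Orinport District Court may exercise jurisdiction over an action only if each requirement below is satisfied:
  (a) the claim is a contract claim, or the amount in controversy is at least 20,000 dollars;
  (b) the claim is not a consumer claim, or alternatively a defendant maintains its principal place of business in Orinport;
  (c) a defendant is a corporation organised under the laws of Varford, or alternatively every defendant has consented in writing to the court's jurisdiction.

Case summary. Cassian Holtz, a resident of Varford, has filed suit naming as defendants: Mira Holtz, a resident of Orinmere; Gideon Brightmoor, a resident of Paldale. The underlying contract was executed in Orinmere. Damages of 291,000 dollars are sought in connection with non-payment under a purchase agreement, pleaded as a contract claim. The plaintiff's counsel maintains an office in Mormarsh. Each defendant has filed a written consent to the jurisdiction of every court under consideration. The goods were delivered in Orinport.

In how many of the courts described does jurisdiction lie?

The Orinport Court of Common Pleas:
  (a) The contract was executed in Orinmere, not Orinport; the defendants reside as follows — Mira Holtz in Orinmere, Gideon Brightmoor in Paldale — not all in Orinport; the amount in controversy is $291,000, above the USD 260,500 ceiling — every alternative fails. Not satisfied.
  (b) The claim is a contract claim, so this disjunct is met. Condition met.
  (c) The amount in controversy is $291,000, which meets the 50,000 dollars floor, so one alternative holds. Satisfied.
  → No jurisdiction.
The Orinport District Court:
  (a) The claim is a contract claim — that alternative is enough. Condition met.
  (b) The claim is a contract claim, not a consumer claim, which satisfies one of the alternatives. Condition met.
  (c) Every defendant has filed written consent, so one alternative holds. Condition met.
  → Every requirement is satisfied — jurisdiction.
Courts with jurisdiction: the Orinport District Court — 1 in total.

1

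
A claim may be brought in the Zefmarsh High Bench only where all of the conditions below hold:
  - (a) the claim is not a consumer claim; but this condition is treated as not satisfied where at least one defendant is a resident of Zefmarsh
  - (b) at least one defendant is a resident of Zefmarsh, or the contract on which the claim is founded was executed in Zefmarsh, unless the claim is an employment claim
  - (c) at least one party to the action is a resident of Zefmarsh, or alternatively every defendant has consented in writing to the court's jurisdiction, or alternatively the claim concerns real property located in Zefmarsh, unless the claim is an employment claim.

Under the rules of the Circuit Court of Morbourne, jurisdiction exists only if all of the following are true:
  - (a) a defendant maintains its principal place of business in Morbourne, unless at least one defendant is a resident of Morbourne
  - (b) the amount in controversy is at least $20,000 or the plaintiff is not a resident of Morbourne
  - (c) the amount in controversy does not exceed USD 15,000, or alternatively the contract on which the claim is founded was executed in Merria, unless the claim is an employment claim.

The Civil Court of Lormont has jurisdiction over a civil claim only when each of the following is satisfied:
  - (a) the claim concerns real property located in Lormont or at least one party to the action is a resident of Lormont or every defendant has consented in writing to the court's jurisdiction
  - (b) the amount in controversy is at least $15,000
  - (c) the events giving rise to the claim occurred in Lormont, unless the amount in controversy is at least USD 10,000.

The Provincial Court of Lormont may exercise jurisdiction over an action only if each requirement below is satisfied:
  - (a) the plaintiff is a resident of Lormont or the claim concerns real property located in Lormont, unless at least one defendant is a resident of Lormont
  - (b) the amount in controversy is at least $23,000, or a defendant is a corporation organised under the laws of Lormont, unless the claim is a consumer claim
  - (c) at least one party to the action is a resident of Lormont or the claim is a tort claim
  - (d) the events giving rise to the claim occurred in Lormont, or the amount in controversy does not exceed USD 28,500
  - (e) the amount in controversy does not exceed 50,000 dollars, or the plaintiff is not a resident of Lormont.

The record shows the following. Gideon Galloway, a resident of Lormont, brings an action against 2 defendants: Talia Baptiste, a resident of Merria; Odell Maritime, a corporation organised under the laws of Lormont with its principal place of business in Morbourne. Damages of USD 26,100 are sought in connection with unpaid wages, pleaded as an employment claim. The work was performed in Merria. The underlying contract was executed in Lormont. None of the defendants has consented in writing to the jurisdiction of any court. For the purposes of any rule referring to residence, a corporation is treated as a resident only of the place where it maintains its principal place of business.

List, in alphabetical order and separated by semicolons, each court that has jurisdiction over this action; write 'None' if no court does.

The Zefmarsh High Bench:
  (a) The claim is an employment claim, not a consumer claim. The exception is not triggered, since no defendant resides in Zefmarsh (they reside in Merria, Morbourne). Condition met.
  (b) No defendant resides in Zefmarsh (they reside in Merria, Morbourne); the contract was executed in Lormont, not Zefmarsh — none of the alternatives is met. The proviso rescues it, though: the claim is an employment claim. Satisfied.
  (c) No party resides in Zefmarsh; no such written consent has been filed; the claim does not concern real property — every alternative fails. However, the claim is an employment claim, so the 'unless' proviso supplies this condition. Met.
  → Every requirement is satisfied — jurisdiction.
The Circuit Court of Morbourne:
  (a) Odell Maritime has its principal place of business in Morbourne. Met.
  (b) The amount in controversy is 26,100 dollars, which meets the 20,000 dollars floor, so one alternative holds. Condition met.
  (c) The amount in controversy is $26,100, above the USD 15,000 ceiling; the contract was executed in Lormont, not Merria — every alternative fails. The proviso rescues it, though: the claim is an employment claim. Met.
  → The court has jurisdiction.
The Civil Court of Lormont:
  (a) Gideon Galloway resides in Lormont, which satisfies one of the alternatives. Met.
  (b) The amount in controversy is USD 26,100, which meets the USD 15,000 floor. Satisfied.
  (c) The operative events occurred in Merria, not Lormont. The proviso rescues it, though: the amount in controversy is $26,100, which meets the $10,000 floor. Condition met.
  → Every requirement is satisfied — jurisdiction.
The Provincial Court of Lormont:
  (a) The plaintiff resides in Lormont, which satisfies one of the alternatives. Met.
  (b) The amount in controversy is USD 26,100, which meets the $23,000 floor, so one alternative holds. Met.
  (c) Gideon Galloway resides in Lormont — that alternative is enough. Condition met.
  (d) The amount in controversy is 26,100 dollars, within the USD 28,500 ceiling — that alternative is enough. Met.
  (e) The amount in controversy is USD 26,100, within the USD 50,000 ceiling — that alternative is enough. Condition met.
  → Jurisdiction lies.

the Circuit Court of Morbourne; the Civil Court of Lormont; the Provincial Court of Lormont; the Zefmarsh High Bench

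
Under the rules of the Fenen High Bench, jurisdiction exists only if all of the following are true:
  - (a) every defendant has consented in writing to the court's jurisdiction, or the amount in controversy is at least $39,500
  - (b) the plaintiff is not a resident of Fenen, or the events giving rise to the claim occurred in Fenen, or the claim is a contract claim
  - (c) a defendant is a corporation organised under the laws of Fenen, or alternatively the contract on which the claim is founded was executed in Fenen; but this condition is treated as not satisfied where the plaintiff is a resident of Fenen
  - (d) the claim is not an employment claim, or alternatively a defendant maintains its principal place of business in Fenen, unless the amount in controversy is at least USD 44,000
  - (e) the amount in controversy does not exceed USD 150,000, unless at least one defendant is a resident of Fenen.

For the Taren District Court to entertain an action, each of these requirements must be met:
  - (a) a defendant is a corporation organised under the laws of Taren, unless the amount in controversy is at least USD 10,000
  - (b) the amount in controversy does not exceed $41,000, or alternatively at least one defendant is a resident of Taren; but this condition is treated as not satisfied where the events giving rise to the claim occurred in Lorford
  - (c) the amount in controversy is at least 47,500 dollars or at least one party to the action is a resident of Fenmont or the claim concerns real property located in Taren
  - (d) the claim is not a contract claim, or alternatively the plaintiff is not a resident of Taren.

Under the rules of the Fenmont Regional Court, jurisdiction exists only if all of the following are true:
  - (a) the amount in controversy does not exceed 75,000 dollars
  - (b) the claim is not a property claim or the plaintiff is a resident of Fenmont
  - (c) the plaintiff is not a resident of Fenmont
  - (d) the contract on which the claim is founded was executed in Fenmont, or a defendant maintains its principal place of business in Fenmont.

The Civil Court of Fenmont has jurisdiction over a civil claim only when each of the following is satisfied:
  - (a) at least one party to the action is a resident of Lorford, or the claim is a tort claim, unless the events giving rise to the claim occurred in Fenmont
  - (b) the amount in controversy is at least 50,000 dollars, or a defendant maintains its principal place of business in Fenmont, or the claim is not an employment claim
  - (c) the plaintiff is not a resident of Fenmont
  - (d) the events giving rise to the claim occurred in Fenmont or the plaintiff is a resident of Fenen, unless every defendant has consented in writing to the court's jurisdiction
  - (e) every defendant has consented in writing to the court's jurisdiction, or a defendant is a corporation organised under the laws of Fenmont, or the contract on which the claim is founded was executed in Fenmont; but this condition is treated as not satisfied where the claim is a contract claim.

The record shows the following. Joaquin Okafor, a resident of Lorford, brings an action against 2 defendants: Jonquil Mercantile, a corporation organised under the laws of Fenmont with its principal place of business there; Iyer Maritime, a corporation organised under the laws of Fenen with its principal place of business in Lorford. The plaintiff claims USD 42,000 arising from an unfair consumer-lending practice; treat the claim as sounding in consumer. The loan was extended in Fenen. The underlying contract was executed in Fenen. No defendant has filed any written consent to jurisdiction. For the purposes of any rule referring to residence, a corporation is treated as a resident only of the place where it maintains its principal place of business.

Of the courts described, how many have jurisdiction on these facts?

2

The Fenen High Bench:
  (a) The amount in controversy is USD 42,000, which meets the USD 39,500 floor — that alternative is enough. Satisfied.
  (b) The plaintiff resides in Lorford, which is not Fenen — that alternative is enough. Satisfied.
  (c) Iyer Maritime is organised under the laws of Fenen, so one alternative holds. And the carve-out is inapplicable — the plaintiff resides in Lorford, not Fenen. Condition met.
  (d) The claim is a consumer claim, not an employment claim, which satisfies one of the alternatives. Satisfied.
  (e) The amount in controversy is $42,000, within the $150,000 ceiling. Satisfied.
  → The court has jurisdiction.
The Taren District Court:
  (a) The corporate defendant(s) are organised in Fenen, Fenmont, not Taren. The proviso rescues it, though: the amount in controversy is 42,000 dollars, which meets the USD 10,000 floor. Satisfied.
  (b) The amount in controversy is $42,000, above the $41,000 ceiling; no defendant resides in Taren (they reside in Fenmont, Lorford) — no alternative holds. Condition not met.
  (c) Jonquil Mercantile resides in Fenmont — that alternative is enough. Condition met.
  (d) The claim is a consumer claim, not a contract claim — that alternative is enough. Condition met.
  → The court lacks jurisdiction.
The Fenmont Regional Court:
  (a) The amount in controversy is USD 42,000, within the $75,000 ceiling. Satisfied.
  (b) The claim is a consumer claim, not a property claim, so this disjunct is met. Met.
  (c) The plaintiff resides in Lorford, which is not Fenmont. Condition met.
  (d) Jonquil Mercantile has its principal place of business in Fenmont, which satisfies one of the alternatives. Satisfied.
  → The court has jurisdiction.
The Civil Court of Fenmont:
  (a) Joaquin Okafor resides in Lorford, so one alternative holds. Met.
  (b) Jonquil Mercantile has its principal place of business in Fenmont — that alternative is enough. Met.
  (c) The plaintiff resides in Lorford, which is not Fenmont. Condition met.
  (d) The operative events occurred in Fenen, not Fenmont; the plaintiff resides in Lorford, not Fenen — no alternative holds. And no such written consent has been filed, so the proviso does not save it. Condition not met.
  (e) Jonquil Mercantile is organised under the laws of Fenmont — that alternative is enough. The exception is not triggered, since the claim is a consumer claim, not a contract claim. Satisfied.
  → At least one condition fails; no jurisdiction.
Courts with jurisdiction: the Fenen High Bench, the Fenmont Regional Court — 2 in total.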